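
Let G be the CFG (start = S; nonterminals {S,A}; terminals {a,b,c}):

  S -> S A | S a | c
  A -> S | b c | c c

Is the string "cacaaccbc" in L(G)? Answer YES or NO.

Convert to CNF:
  S -> S A | S T0 | c
  A -> S A | S T0 | T1 T2 | T2 T2 | c
  T0 -> a
  T1 -> b
  T2 -> c

CYK table (by increasing span):
  T[0,0] 'c' = {A,S,T2}  orig:{A,S}
  T[1,1] 'a' = {T0}  orig:{}
  T[2,2] 'c' = {A,S,T2}  orig:{A,S}
  T[3,3] 'a' = {T0}  orig:{}
  T[4,4] 'a' = {T0}  orig:{}
  T[5,5] 'c' = {A,S,T2}  orig:{A,S}
  T[6,6] 'c' = {A,S,T2}  orig:{A,S}
  T[7,7] 'b' = {T1}  orig:{}
  T[8,8] 'c' = {A,S,T2}  orig:{A,S}
  T[0,1] 'ca' = {A,S}
  T[1,2] 'ac' = ∅
  T[2,3] 'ca' = {A,S}
  T[3,4] 'aa' = ∅
  T[4,5] 'ac' = ∅
  T[5,6] 'cc' = {A,S}
  T[6,7] 'cb' = ∅
  T[7,8] 'bc' = {A}
  T[0,2] 'cac' = {A,S}
  T[1,3] 'aca' = ∅
  T[2,4] 'caa' = {A,S}
  T[3,5] 'aac' = ∅
  T[4,6] 'acc' = ∅
  T[5,7] 'ccb' = ∅
  T[6,8] 'cbc' = {A,S}
  T[0,3] 'caca' = {A,S}
  T[1,4] 'acaa' = ∅
  T[2,5] 'caac' = {A,S}
  T[3,6] 'aacc' = ∅
  T[4,7] 'accb' = ∅
  T[5,8] 'ccbc' = {A,S}
  T[0,4] 'cacaa' = {A,S}
  T[1,5] 'acaac' = ∅
  T[2,6] 'caacc' = {A,S}
  T[3,7] 'aaccb' = ∅
  T[4,8] 'accbc' = ∅
  T[0,5] 'cacaac' = {A,S}
  T[1,6] 'acaacc' = ∅
  T[2,7] 'caaccb' = ∅
  T[3,8] 'aaccbc' = ∅
  T[0,6] 'cacaacc' = {A,S}
  T[1,7] 'acaaccb' = ∅
  T[2,8] 'caaccbc' = {A,S}
  T[0,7] 'cacaaccb' = ∅
  T[1,8] 'acaaccbc' = ∅
  T[0,8] 'cacaaccbc' = {A,S}

S ∈ T[0,8] ⇒ YES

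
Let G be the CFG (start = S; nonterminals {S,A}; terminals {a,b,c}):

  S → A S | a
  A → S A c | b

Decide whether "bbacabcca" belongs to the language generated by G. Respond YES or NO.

CNF form of G:
  S -> A S | a
  A -> S X1 | b
  T0 -> c
  X1 -> A T0

CYK table (by increasing span):
  [0..0]={A}  "b"
  [1..1]={A}  "b"
  [2..2]={S}  "a"
  [3..3]={T0}  "c"  orig:{}
  [4..4]={S}  "a"
  [5..5]={A}  "b"
  [6..6]={T0}  "c"  orig:{}
  [7..7]={T0}  "c"  orig:{}
  [8..8]={S}  "a"
  [0..1]=∅  "bb"
  [1..2]={S}  "ba"
  [2..3]=∅  "ac"
  [3..4]=∅  "ca"
  [4..5]=∅  "ab"
  [5..6]={X1}  "bc"  orig:{}
  [6..7]=∅  "cc"
  [7..8]=∅  "ca"
  [0..2]={S}  "bba"
  [1..3]=∅  "bac"
  [2..4]=∅  "aca"
  [3..5]=∅  "cab"
  [4..6]={A}  "abc"
  [5..7]=∅  "bcc"
  [6..8]=∅  "cca"
  [0..3]=∅  "bbac"
  [1..4]=∅  "baca"
  [2..5]=∅  "acab"
  [3..6]=∅  "cabc"
  [4..7]={X1}  "abcc"  orig:{}
  [5..8]=∅  "bcca"
  [0..4]=∅  "bbaca"
  [1..5]=∅  "bacab"
  [2..6]=∅  "acabc"
  [3..7]=∅  "cabcc"
  [4..8]=∅  "abcca"
  [0..5]=∅  "bbacab"
  [1..6]=∅  "bacabc"
  [2..7]=∅  "acabcc"
  [3..8]=∅  "cabcca"
  [0..6]=∅  "bbacabc"
  [1..7]=∅  "bacabcc"
  [2..8]=∅  "acabcca"
  [0..7]=∅  "bbacabcc"
  [1..8]=∅  "bacabcca"
  [0..8]=∅  "bbacabcca"

S ∉ T[0,8] ⇒ NO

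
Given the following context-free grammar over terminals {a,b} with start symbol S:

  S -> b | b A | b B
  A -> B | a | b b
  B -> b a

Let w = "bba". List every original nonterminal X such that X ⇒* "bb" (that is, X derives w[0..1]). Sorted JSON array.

CNF form of G:
  S -> T0 A | T0 B | b
  A -> T0 T0 | T0 T1 | a
  B -> T0 T1
  T0 -> b
  T1 -> a

CYK fill (cells [i..j] with 0 ≤ i ≤ j ≤ 1 only):
  cell(0,0) b: {S,T0}  orig:{S}
  cell(1,1) b: {S,T0}  orig:{S}
  cell(0,1) bb: {A}

Original NTs in T[0,1] deriving "bb": ["A"]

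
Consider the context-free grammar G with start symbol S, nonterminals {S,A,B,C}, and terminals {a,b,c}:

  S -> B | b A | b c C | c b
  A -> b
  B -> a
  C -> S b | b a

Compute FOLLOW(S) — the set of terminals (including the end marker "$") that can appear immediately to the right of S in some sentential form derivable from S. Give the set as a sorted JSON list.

Compute FIRST by fixpoint:
[1]
  A via A→b: +{b}
  B via B→a: +{a}
  C via C→b a: +{b}
  S via S→B: +{a}
  S via S→b A: +{b}
  S via S→c b: +{c}
  FIRST(S)={a,b,c}  FIRST(A)={b}  FIRST(B)={a}  FIRST(C)={b}
[2]
  C via C→S b: +{a,c}
  FIRST(S)={a,b,c}  FIRST(A)={b}  FIRST(B)={a}  FIRST(C)={a,b,c}
[3] (no change)
  FIRST(S)={a,b,c}  FIRST(A)={b}  FIRST(B)={a}  FIRST(C)={a,b,c}

FOLLOW sets:
initialize: $ ∈ FOLLOW(S)
iter 1:
  C→S b: FOLLOW(S) ⊇ FIRST(b) = {b}; new: +{b}
  S→B: FOLLOW(B) ⊇ FOLLOW(S) ⊇ {$,b}; new: +{$,b}
  S→b A: FOLLOW(A) ⊇ FOLLOW(S) ⊇ {$,b}; new: +{$,b}
  S→b c C: FOLLOW(C) ⊇ FOLLOW(S) ⊇ {$,b}; new: +{$,b}
  FOLLOW[S]={$,b}  FOLLOW[A]={$,b}  FOLLOW[B]={$,b}  FOLLOW[C]={$,b}
iter 2: (stable)
  FOLLOW[S]={$,b}  FOLLOW[A]={$,b}  FOLLOW[B]={$,b}  FOLLOW[C]={$,b}

FOLLOW(S) = ["$", "b"]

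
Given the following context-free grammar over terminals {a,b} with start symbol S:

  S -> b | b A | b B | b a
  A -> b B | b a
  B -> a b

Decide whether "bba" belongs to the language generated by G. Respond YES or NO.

CNF form of G:
  S -> T0 A | T0 B | T0 T1 | b
  A -> T0 B | T0 T1
  B -> T1 T0
  T0 -> b
  T1 -> a

Fill CYK table bottom-up:
  T[0,0] 'b' = {S,T0}  orig:{S}
  T[1,1] 'b' = {S,T0}  orig:{S}
  T[2,2] 'a' = {T1}  orig:{}
  T[0,1] 'bb' = ∅
  T[1,2] 'ba' = {A,S}
  T[0,2] 'bba' = {S}

S ∈ T[0,2] ⇒ YES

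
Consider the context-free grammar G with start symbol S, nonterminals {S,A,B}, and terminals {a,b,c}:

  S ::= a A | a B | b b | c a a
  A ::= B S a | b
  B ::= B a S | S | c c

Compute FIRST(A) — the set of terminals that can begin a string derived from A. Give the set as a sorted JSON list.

Compute FIRST by fixpoint:
iter 1:
  A via A→b: +{b}
  B via B→c c: +{c}
  S via S→a A: +{a}
  S via S→b b: +{b}
  S via S→c a a: +{c}
  FIRST[S]={a,b,c}  FIRST[A]={b}  FIRST[B]={c}
iter 2:
  A via A→B S a: +{c}
  B via B→S: +{a,b}
  FIRST[S]={a,b,c}  FIRST[A]={b,c}  FIRST[B]={a,b,c}
iter 3:
  A via A→B S a: +{a}
  FIRST[S]={a,b,c}  FIRST[A]={a,b,c}  FIRST[B]={a,b,c}
iter 4: (stable)
  FIRST[S]={a,b,c}  FIRST[A]={a,b,c}  FIRST[B]={a,b,c}

FIRST(A) = ["a", "b", "c"]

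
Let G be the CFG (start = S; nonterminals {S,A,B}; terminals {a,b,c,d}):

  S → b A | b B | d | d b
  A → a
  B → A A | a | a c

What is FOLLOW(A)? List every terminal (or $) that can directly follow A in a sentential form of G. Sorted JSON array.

Compute FIRST by fixpoint:
[1]
  A via A→a: +{a}
  B via B→A A: +{a}
  S via S→b A: +{b}
  S via S→d: +{d}
  S: {b,d}  A: {a}  B: {a}
[2] — fixpoint
  S: {b,d}  A: {a}  B: {a}

Compute FOLLOW by fixpoint:
FOLLOW(S) := {$}
round 1:
  B→A A: FOLLOW(A) ⊇ FIRST(A) = {a}; new: +{a}
  S→b A: FOLLOW(A) ⊇ FOLLOW(S) ⊇ {$}; new: +{$}
  S→b B: FOLLOW(B) ⊇ FOLLOW(S) ⊇ {$}; new: +{$}
  S: {$}  A: {$,a}  B: {$}
round 2: (stable)
  S: {$}  A: {$,a}  B: {$}

FOLLOW(A) = ["$", "a"]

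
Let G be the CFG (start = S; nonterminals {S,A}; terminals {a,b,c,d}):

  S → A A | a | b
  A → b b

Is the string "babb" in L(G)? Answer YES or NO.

Convert to CNF:
  S -> A A | a | b
  A -> T0 T0
  T0 -> b

Fill CYK table bottom-up:
  [0..0]={S,T0}  "b"  orig:{S}
  [1..1]={S}  "a"
  [2..2]={S,T0}  "b"  orig:{S}
  [3..3]={S,T0}  "b"  orig:{S}
  [0..1]=∅  "ba"
  [1..2]=∅  "ab"
  [2..3]={A}  "bb"
  [0..2]=∅  "bab"
  [1..3]=∅  "abb"
  [0..3]=∅  "babb"

S ∉ T[0,3] ⇒ NO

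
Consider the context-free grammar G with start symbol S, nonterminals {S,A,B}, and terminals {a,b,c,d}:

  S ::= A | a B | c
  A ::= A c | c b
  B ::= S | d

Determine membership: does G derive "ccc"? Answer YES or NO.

Convert to CNF:
  S -> A T0 | T0 T1 | T2 B | c
  A -> A T0 | T0 T1
  B -> A T0 | T0 T1 | T2 B | c | d
  T0 -> c
  T1 -> b
  T2 -> a

CYK fill:
  [0..0]={B,S,T0}  "c"  orig:{B,S}
  [1..1]={B,S,T0}  "c"  orig:{B,S}
  [2..2]={B,S,T0}  "c"  orig:{B,S}
  [0..1]=∅  "cc"
  [1..2]=∅  "cc"
  [0..2]=∅  "ccc"

S ∉ T[0,2] ⇒ NO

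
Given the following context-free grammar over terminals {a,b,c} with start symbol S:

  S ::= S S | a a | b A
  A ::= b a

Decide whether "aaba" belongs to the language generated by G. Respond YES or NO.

Convert to CNF:
  S -> S S | T0 A | T1 T1
  A -> T0 T1
  T0 -> b
  T1 -> a

Fill CYK table bottom-up:
  [0..0]={T1}  "a"  orig:{}
  [1..1]={T1}  "a"  orig:{}
  [2..2]={T0}  "b"  orig:{}
  [3..3]={T1}  "a"  orig:{}
  [0..1]={S}  "aa"
  [1..2]=∅  "ab"
  [2..3]={A}  "ba"
  [0..2]=∅  "aab"
  [1..3]=∅  "aba"
  [0..3]=∅  "aaba"

S ∉ T[0,3] ⇒ NO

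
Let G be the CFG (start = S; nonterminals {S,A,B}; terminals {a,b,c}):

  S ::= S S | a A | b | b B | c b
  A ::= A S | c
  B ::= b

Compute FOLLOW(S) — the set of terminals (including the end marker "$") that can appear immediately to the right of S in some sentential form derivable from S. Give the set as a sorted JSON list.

Compute FIRST by fixpoint:
[1]
  A via A→c: +{c}
  B via B→b: +{b}
  S via S→a A: +{a}
  S via S→b: +{b}
  S via S→c b: +{c}
  FIRST[S]={a,b,c}  FIRST[A]={c}  FIRST[B]={b}
[2] done
  FIRST[S]={a,b,c}  FIRST[A]={c}  FIRST[B]={b}

FOLLOW iteration:
FOLLOW(S) := {$}
iter 1:
  A→A S: FOLLOW(A) ⊇ FIRST(S) = {a,b,c}; new: +{a,b,c}
  A→A S: FOLLOW(S) ⊇ FOLLOW(A) ⊇ {a,b,c}; new: +{a,b,c}
  S→a A: FOLLOW(A) ⊇ FOLLOW(S) ⊇ {$,a,b,c}; new: +{$}
  S→b B: FOLLOW(B) ⊇ FOLLOW(S) ⊇ {$,a,b,c}; new: +{$,a,b,c}
  FOLLOW[S]={$,a,b,c}  FOLLOW[A]={$,a,b,c}  FOLLOW[B]={$,a,b,c}
iter 2: (stable)
  FOLLOW[S]={$,a,b,c}  FOLLOW[A]={$,a,b,c}  FOLLOW[B]={$,a,b,c}

FOLLOW(S) = ["$", "a", "b", "c"]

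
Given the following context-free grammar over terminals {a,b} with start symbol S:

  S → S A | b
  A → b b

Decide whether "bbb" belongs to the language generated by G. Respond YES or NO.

Convert to CNF:
  S -> S A | b
  A -> T0 T0
  T0 -> b

Fill CYK table bottom-up:
  T[0,0] 'b' = {S,T0}  orig:{S}
  T[1,1] 'b' = {S,T0}  orig:{S}
  T[2,2] 'b' = {S,T0}  orig:{S}
  T[0,1] 'bb' = {A}
  T[1,2] 'bb' = {A}
  T[0,2] 'bbb' = {S}

S ∈ T[0,2] ⇒ YES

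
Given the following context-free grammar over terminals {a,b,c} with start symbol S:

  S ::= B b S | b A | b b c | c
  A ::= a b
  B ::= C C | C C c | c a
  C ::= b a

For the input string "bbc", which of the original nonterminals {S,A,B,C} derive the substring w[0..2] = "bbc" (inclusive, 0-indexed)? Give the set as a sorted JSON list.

Convert to CNF:
  S -> B X4 | T1 A | T1 X5 | c
  A -> T0 T1
  B -> C C | C X3 | T2 T0
  C -> T1 T0
  T0 -> a
  T1 -> b
  T2 -> c
  X3 -> C T2
  X4 -> T1 S
  X5 -> T1 T2

CYK table (by increasing span) — only the sub-triangle for w[0..2]:
  [0..0]={T1}  "b"  orig:{}
  [1..1]={T1}  "b"  orig:{}
  [2..2]={S,T2}  "c"  orig:{S}
  [0..1]=∅  "bb"
  [1..2]={X4,X5}  "bc"  orig:{}
  [0..2]={S}  "bbc"

Original NTs in T[0,2] deriving "bbc": ["S"]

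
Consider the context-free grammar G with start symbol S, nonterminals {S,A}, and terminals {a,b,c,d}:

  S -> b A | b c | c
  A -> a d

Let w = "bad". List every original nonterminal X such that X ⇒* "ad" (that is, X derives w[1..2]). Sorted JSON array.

CNF form of G:
  S -> T2 A | T2 T3 | c
  A -> T0 T1
  T0 -> a
  T1 -> d
  T2 -> b
  T3 -> c

CYK table (by increasing span) (cells [i..j] with 1 ≤ i ≤ j ≤ 2 only):
  cell(1,1) a: {T0}  orig:{}
  cell(2,2) d: {T1}  orig:{}
  cell(1,2) ad: {A}

Original NTs in T[1,2] deriving "ad": ["A"]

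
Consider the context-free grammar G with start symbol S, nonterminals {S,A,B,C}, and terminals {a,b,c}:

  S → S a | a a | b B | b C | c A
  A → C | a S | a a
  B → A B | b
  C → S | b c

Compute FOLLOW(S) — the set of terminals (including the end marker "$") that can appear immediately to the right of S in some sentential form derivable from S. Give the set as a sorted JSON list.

FIRST iteration:
pass 1:
  A via A→a S: +{a}
  B via B→A B: +{a}
  B via B→b: +{b}
  C via C→b c: +{b}
  S via S→a a: +{a}
  S via S→b B: +{b}
  S via S→c A: +{c}
  S: {a,b,c}  A: {a}  B: {a,b}  C: {b}
pass 2:
  A via A→C: +{b}
  C via C→S: +{a,c}
  S: {a,b,c}  A: {a,b}  B: {a,b}  C: {a,b,c}
pass 3:
  A via A→C: +{c}
  B via B→A B: +{c}
  S: {a,b,c}  A: {a,b,c}  B: {a,b,c}  C: {a,b,c}
pass 4: (no change)
  S: {a,b,c}  A: {a,b,c}  B: {a,b,c}  C: {a,b,c}

Compute FOLLOW by fixpoint:
initialize: $ ∈ FOLLOW(S)
pass 1:
  B→A B: FOLLOW(A) ⊇ FIRST(B) = {a,b,c}; new: +{a,b,c}
  S→S a: FOLLOW(S) ⊇ FIRST(a) = {a}; new: +{a}
  S→b B: FOLLOW(B) ⊇ FOLLOW(S) ⊇ {$,a}; new: +{$,a}
  S→b C: FOLLOW(C) ⊇ FOLLOW(S) ⊇ {$,a}; new: +{$,a}
  S→c A: FOLLOW(A) ⊇ FOLLOW(S) ⊇ {$,a}; new: +{$}
  FOLLOW(S)={$,a}  FOLLOW(A)={$,a,b,c}  FOLLOW(B)={$,a}  FOLLOW(C)={$,a}
pass 2:
  A→C: FOLLOW(C) ⊇ FOLLOW(A) ⊇ {$,a,b,c}; new: +{b,c}
  A→a S: FOLLOW(S) ⊇ FOLLOW(A) ⊇ {$,a,b,c}; new: +{b,c}
  S→b B: FOLLOW(B) ⊇ FOLLOW(S) ⊇ {$,a,b,c}; new: +{b,c}
  FOLLOW(S)={$,a,b,c}  FOLLOW(A)={$,a,b,c}  FOLLOW(B)={$,a,b,c}  FOLLOW(C)={$,a,b,c}
pass 3: (stable)
  FOLLOW(S)={$,a,b,c}  FOLLOW(A)={$,a,b,c}  FOLLOW(B)={$,a,b,c}  FOLLOW(C)={$,a,b,c}

FOLLOW(S) = ["$", "a", "b", "c"]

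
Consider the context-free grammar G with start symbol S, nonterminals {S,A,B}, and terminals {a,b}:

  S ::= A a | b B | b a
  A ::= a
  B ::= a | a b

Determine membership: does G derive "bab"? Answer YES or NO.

CNF form of G:
  S -> A T0 | T1 B | T1 T0
  A -> a
  B -> T0 T1 | a
  T0 -> a
  T1 -> b

Fill CYK table bottom-up:
  T[0,0] 'b' = {T1}  orig:{}
  T[1,1] 'a' = {A,B,T0}  orig:{A,B}
  T[2,2] 'b' = {T1}  orig:{}
  T[0,1] 'ba' = {S}
  T[1,2] 'ab' = {B}
  T[0,2] 'bab' = {S}

S ∈ T[0,2] ⇒ YES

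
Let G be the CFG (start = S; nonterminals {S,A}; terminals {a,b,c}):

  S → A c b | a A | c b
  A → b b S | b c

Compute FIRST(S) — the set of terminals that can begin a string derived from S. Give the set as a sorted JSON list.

Compute FIRST by fixpoint:
pass 1:
  A via A→b b S: +{b}
  S via S→A c b: +{b}
  S via S→a A: +{a}
  S via S→c b: +{c}
  FIRST[S]={a,b,c}  FIRST[A]={b}
pass 2: — fixpoint
  FIRST[S]={a,b,c}  FIRST[A]={b}

FIRST(S) = ["a", "b", "c"]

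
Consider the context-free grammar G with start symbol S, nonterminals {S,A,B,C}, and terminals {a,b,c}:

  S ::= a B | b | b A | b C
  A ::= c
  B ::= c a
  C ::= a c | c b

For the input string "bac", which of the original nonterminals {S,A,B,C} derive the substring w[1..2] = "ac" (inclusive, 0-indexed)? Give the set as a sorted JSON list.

CNF form of G:
  S -> T1 B | T2 A | T2 C | b
  A -> c
  B -> T0 T1
  C -> T0 T2 | T1 T0
  T0 -> c
  T1 -> a
  T2 -> b

CYK table (by increasing span), restricted to cells inside w[1..2]:
  T[1,1] 'a' = {T1}  orig:{}
  T[2,2] 'c' = {A,T0}  orig:{A}
  T[1,2] 'ac' = {C}

Original NTs in T[1,2] deriving "ac": ["C"]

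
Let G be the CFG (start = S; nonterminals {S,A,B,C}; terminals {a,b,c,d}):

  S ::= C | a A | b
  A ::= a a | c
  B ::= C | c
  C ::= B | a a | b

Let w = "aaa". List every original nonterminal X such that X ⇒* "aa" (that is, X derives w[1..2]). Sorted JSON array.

CNF form of G:
  S -> T0 A | T0 T0 | b | c
  A -> T0 T0 | c
  B -> T0 T0 | b | c
  C -> T0 T0 | b | c
  T0 -> a

CYK fill (cells [i..j] with 1 ≤ i ≤ j ≤ 2 only):
  [1..1]={T0}  "a"  orig:{}
  [2..2]={T0}  "a"  orig:{}
  [1..2]={A,B,C,S}  "aa"

Original NTs in T[1,2] deriving "aa": ["A", "B", "C", "S"]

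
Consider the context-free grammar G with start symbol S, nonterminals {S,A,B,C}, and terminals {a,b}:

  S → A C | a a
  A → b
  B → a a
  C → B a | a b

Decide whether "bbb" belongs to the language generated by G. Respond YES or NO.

CNF form of G:
  S -> A C | T0 T0
  A -> b
  B -> T0 T0
  C -> B T0 | T0 T1
  T0 -> a
  T1 -> b

CYK table (by increasing span):
  cell(0,0) b: {A,T1}  orig:{A}
  cell(1,1) b: {A,T1}  orig:{A}
  cell(2,2) b: {A,T1}  orig:{A}
  cell(0,1) bb: ∅
  cell(1,2) bb: ∅
  cell(0,2) bbb: ∅

S ∉ T[0,2] ⇒ NO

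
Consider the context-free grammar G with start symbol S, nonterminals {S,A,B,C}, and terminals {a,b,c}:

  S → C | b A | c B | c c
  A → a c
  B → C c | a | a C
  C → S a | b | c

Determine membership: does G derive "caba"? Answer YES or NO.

CNF form of G:
  S -> S T0 | T1 B | T1 T1 | T2 A | b | c
  A -> T0 T1
  B -> C T1 | T0 C | a
  C -> S T0 | b | c
  T0 -> a
  T1 -> c
  T2 -> b

CYK fill:
  cell(0,0) c: {C,S,T1}  orig:{C,S}
  cell(1,1) a: {B,T0}  orig:{B}
  cell(2,2) b: {C,S,T2}  orig:{C,S}
  cell(3,3) a: {B,T0}  orig:{B}
  cell(0,1) ca: {C,S}
  cell(1,2) ab: {B}
  cell(2,3) ba: {C,S}
  cell(0,2) cab: {S}
  cell(1,3) aba: {B}
  cell(0,3) caba: {C,S}

S ∈ T[0,3] ⇒ YES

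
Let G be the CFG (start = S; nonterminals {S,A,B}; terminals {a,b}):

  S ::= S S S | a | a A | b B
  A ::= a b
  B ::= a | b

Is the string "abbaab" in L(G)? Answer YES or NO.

CNF form of G:
  S -> S X2 | T0 A | T1 B | a
  A -> T0 T1
  B -> a | b
  T0 -> a
  T1 -> b
  X2 -> S S

CYK table (by increasing span):
  T[0,0] 'a' = {B,S,T0}  orig:{B,S}
  T[1,1] 'b' = {B,T1}  orig:{B}
  T[2,2] 'b' = {B,T1}  orig:{B}
  T[3,3] 'a' = {B,S,T0}  orig:{B,S}
  T[4,4] 'a' = {B,S,T0}  orig:{B,S}
  T[5,5] 'b' = {B,T1}  orig:{B}
  T[0,1] 'ab' = {A}
  T[1,2] 'bb' = {S}
  T[2,3] 'ba' = {S}
  T[3,4] 'aa' = {X2}  orig:{}
  T[4,5] 'ab' = {A}
  T[0,2] 'abb' = {X2}  orig:{}
  T[1,3] 'bba' = {X2}  orig:{}
  T[2,4] 'baa' = {X2}  orig:{}
  T[3,5] 'aab' = {S}
  T[0,3] 'abba' = {S}
  T[1,4] 'bbaa' = {S}
  T[2,5] 'baab' = ∅
  T[0,4] 'abbaa' = {X2}  orig:{}
  T[1,5] 'bbaab' = {X2}  orig:{}
  T[0,5] 'abbaab' = {S}

S ∈ T[0,5] ⇒ YES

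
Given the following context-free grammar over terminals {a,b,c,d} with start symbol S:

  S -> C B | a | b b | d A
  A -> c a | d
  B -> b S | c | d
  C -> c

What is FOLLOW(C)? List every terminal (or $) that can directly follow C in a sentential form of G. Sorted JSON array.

FIRST sets, iterate to fixpoint:
iter 1:
  A via A→c a: +{c}
  A via A→d: +{d}
  B via B→b S: +{b}
  B via B→c: +{c}
  B via B→d: +{d}
  C via C→c: +{c}
  S via S→C B: +{c}
  S via S→a: +{a}
  S via S→b b: +{b}
  S via S→d A: +{d}
  S: {a,b,c,d}  A: {c,d}  B: {b,c,d}  C: {c}
iter 2: (stable)
  S: {a,b,c,d}  A: {c,d}  B: {b,c,d}  C: {c}

Compute FOLLOW by fixpoint:
initialize: $ ∈ FOLLOW(S)
round 1:
  S→C B: FOLLOW(C) ⊇ FIRST(B) = {b,c,d}; new: +{b,c,d}
  S→C B: FOLLOW(B) ⊇ FOLLOW(S) ⊇ {$}; new: +{$}
  S→d A: FOLLOW(A) ⊇ FOLLOW(S) ⊇ {$}; new: +{$}
  FOLLOW[S]={$}  FOLLOW[A]={$}  FOLLOW[B]={$}  FOLLOW[C]={b,c,d}
round 2: — fixpoint
  FOLLOW[S]={$}  FOLLOW[A]={$}  FOLLOW[B]={$}  FOLLOW[C]={b,c,d}

FOLLOW(C) = ["b", "c", "d"]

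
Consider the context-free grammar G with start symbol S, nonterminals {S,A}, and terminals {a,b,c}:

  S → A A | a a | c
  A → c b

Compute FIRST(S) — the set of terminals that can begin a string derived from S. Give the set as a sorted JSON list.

FIRST sets, iterate to fixpoint:
[1]
  A via A→c b: +{c}
  S via S→A A: +{c}
  S via S→a a: +{a}
  FIRST(S)={a,c}  FIRST(A)={c}
[2] (no change)
  FIRST(S)={a,c}  FIRST(A)={c}

FIRST(S) = ["a", "c"]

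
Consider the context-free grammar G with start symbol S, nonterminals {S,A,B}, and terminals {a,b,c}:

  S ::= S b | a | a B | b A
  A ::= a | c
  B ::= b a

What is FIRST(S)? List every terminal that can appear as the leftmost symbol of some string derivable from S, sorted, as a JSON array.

FIRST sets, iterate to fixpoint:
pass 1:
  A via A→a: +{a}
  A via A→c: +{c}
  B via B→b a: +{b}
  S via S→a: +{a}
  S via S→b A: +{b}
  S: {a,b}  A: {a,c}  B: {b}
pass 2: (no change)
  S: {a,b}  A: {a,c}  B: {b}

FIRST(S) = ["a", "b"]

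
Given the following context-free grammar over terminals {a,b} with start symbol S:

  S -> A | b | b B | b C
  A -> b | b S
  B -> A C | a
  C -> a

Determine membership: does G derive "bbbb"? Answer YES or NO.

CNF form of G:
  S -> T0 B | T0 C | T0 S | b
  A -> T0 S | b
  B -> A C | a
  C -> a
  T0 -> b

CYK fill:
  [0..0]={A,S,T0}  "b"  orig:{A,S}
  [1..1]={A,S,T0}  "b"  orig:{A,S}
  [2..2]={A,S,T0}  "b"  orig:{A,S}
  [3..3]={A,S,T0}  "b"  orig:{A,S}
  [0..1]={A,S}  "bb"
  [1..2]={A,S}  "bb"
  [2..3]={A,S}  "bb"
  [0..2]={A,S}  "bbb"
  [1..3]={A,S}  "bbb"
  [0..3]={A,S}  "bbbb"

S ∈ T[0,3] ⇒ YES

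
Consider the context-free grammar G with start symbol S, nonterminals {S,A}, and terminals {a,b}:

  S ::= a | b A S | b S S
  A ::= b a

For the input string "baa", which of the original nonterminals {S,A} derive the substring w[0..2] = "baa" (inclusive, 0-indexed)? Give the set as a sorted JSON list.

Convert to CNF:
  S -> T0 X2 | T0 X3 | a
  A -> T0 T1
  T0 -> b
  T1 -> a
  X2 -> A S
  X3 -> S S

Fill CYK table bottom-up, restricted to cells inside w[0..2]:
  T[0,0] 'b' = {T0}  orig:{}
  T[1,1] 'a' = {S,T1}  orig:{S}
  T[2,2] 'a' = {S,T1}  orig:{S}
  T[0,1] 'ba' = {A}
  T[1,2] 'aa' = {X3}  orig:{}
  T[0,2] 'baa' = {S,X2}  orig:{S}

Original NTs in T[0,2] deriving "baa": ["S"]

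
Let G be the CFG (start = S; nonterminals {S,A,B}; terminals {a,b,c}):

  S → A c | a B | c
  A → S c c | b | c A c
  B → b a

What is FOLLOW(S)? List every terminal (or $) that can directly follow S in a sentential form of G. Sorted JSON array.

Compute FIRST by fixpoint:
iter 1:
  A via A→b: +{b}
  A via A→c A c: +{c}
  B via B→b a: +{b}
  S via S→A c: +{b,c}
  S via S→a B: +{a}
  FIRST[S]={a,b,c}  FIRST[A]={b,c}  FIRST[B]={b}
iter 2:
  A via A→S c c: +{a}
  FIRST[S]={a,b,c}  FIRST[A]={a,b,c}  FIRST[B]={b}
iter 3: (stable)
  FIRST[S]={a,b,c}  FIRST[A]={a,b,c}  FIRST[B]={b}

FOLLOW iteration:
seed FOLLOW(S) with $
round 1:
  A→S c c: FOLLOW(S) ⊇ FIRST(c) = {c}; new: +{c}
  A→c A c: FOLLOW(A) ⊇ FIRST(c) = {c}; new: +{c}
  S→a B: FOLLOW(B) ⊇ FOLLOW(S) ⊇ {$,c}; new: +{$,c}
  FOLLOW[S]={$,c}  FOLLOW[A]={c}  FOLLOW[B]={$,c}
round 2: done
  FOLLOW[S]={$,c}  FOLLOW[A]={c}  FOLLOW[B]={$,c}

FOLLOW(S) = ["$", "c"]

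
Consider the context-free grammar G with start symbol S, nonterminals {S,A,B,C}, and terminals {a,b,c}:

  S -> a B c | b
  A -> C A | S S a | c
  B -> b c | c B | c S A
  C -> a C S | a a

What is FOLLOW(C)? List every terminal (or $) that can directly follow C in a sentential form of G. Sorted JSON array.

FIRST sets, iterate to fixpoint:
iter 1:
  A via A→c: +{c}
  B via B→b c: +{b}
  B via B→c B: +{c}
  C via C→a C S: +{a}
  S via S→a B c: +{a}
  S via S→b: +{b}
  S: {a,b}  A: {c}  B: {b,c}  C: {a}
iter 2:
  A via A→C A: +{a}
  A via A→S S a: +{b}
  S: {a,b}  A: {a,b,c}  B: {b,c}  C: {a}
iter 3: — fixpoint
  S: {a,b}  A: {a,b,c}  B: {b,c}  C: {a}

FOLLOW iteration:
initialize: $ ∈ FOLLOW(S)
round 1:
  A→C A: FOLLOW(C) ⊇ FIRST(A) = {a,b,c}; new: +{a,b,c}
  A→S S a: FOLLOW(S) ⊇ FIRST(S) = {a,b}; new: +{a,b}
  B→c S A: FOLLOW(S) ⊇ FIRST(A) = {a,b,c}; new: +{c}
  S→a B c: FOLLOW(B) ⊇ FIRST(c) = {c}; new: +{c}
  FOLLOW[S]={$,a,b,c}  FOLLOW[A]={}  FOLLOW[B]={c}  FOLLOW[C]={a,b,c}
round 2:
  B→c S A: FOLLOW(A) ⊇ FOLLOW(B) ⊇ {c}; new: +{c}
  FOLLOW[S]={$,a,b,c}  FOLLOW[A]={c}  FOLLOW[B]={c}  FOLLOW[C]={a,b,c}
round 3: (stable)
  FOLLOW[S]={$,a,b,c}  FOLLOW[A]={c}  FOLLOW[B]={c}  FOLLOW[C]={a,b,c}

FOLLOW(C) = ["a", "b", "c"]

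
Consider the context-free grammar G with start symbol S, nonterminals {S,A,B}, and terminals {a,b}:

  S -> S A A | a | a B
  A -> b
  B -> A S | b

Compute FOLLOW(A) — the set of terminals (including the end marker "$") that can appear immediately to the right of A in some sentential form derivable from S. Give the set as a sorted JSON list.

FIRST iteration:
[1]
  A via A→b: +{b}
  B via B→A S: +{b}
  S via S→a: +{a}
  FIRST(S)={a}  FIRST(A)={b}  FIRST(B)={b}
[2] (no change)
  FIRST(S)={a}  FIRST(A)={b}  FIRST(B)={b}

Compute FOLLOW by fixpoint:
seed FOLLOW(S) with $
pass 1:
  B→A S: FOLLOW(A) ⊇ FIRST(S) = {a}; new: +{a}
  S→S A A: FOLLOW(S) ⊇ FIRST(A) = {b}; new: +{b}
  S→S A A: FOLLOW(A) ⊇ FIRST(A) = {b}; new: +{b}
  S→S A A: FOLLOW(A) ⊇ FOLLOW(S) ⊇ {$,b}; new: +{$}
  S→a B: FOLLOW(B) ⊇ FOLLOW(S) ⊇ {$,b}; new: +{$,b}
  FOLLOW[S]={$,b}  FOLLOW[A]={$,a,b}  FOLLOW[B]={$,b}
pass 2: (no change)
  FOLLOW[S]={$,b}  FOLLOW[A]={$,a,b}  FOLLOW[B]={$,b}

FOLLOW(A) = ["$", "a", "b"]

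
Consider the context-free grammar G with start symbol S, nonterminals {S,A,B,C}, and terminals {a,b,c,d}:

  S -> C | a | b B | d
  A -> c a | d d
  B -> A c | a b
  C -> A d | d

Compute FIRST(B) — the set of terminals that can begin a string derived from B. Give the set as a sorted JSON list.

FIRST iteration:
[1]
  A via A→c a: +{c}
  A via A→d d: +{d}
  B via B→A c: +{c,d}
  B via B→a b: +{a}
  C via C→A d: +{c,d}
  S via S→C: +{c,d}
  S via S→a: +{a}
  S via S→b B: +{b}
  S: {a,b,c,d}  A: {c,d}  B: {a,c,d}  C: {c,d}
[2] (no change)
  S: {a,b,c,d}  A: {c,d}  B: {a,c,d}  C: {c,d}

FIRST(B) = ["a", "c", "d"]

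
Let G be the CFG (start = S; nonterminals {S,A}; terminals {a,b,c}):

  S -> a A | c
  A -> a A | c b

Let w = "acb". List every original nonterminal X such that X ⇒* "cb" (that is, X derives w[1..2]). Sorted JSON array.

Convert to CNF:
  S -> T0 A | c
  A -> T0 A | T1 T2
  T0 -> a
  T1 -> c
  T2 -> b

CYK fill (cells [i..j] with 1 ≤ i ≤ j ≤ 2 only):
  [1..1]={S,T1}  "c"  orig:{S}
  [2..2]={T2}  "b"  orig:{}
  [1..2]={A}  "cb"

Original NTs in T[1,2] deriving "cb": ["A"]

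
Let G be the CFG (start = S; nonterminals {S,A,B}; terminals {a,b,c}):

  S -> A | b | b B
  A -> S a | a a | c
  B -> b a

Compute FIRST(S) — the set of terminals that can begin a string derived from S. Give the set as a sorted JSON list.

FIRST sets, iterate to fixpoint:
round 1:
  A via A→a a: +{a}
  A via A→c: +{c}
  B via B→b a: +{b}
  S via S→A: +{a,c}
  S via S→b: +{b}
  FIRST[S]={a,b,c}  FIRST[A]={a,c}  FIRST[B]={b}
round 2:
  A via A→S a: +{b}
  FIRST[S]={a,b,c}  FIRST[A]={a,b,c}  FIRST[B]={b}
round 3: (stable)
  FIRST[S]={a,b,c}  FIRST[A]={a,b,c}  FIRST[B]={b}

FIRST(S) = ["a", "b", "c"]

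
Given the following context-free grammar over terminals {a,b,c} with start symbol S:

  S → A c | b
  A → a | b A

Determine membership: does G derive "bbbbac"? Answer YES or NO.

Convert to CNF:
  S -> A T1 | b
  A -> T0 A | a
  T0 -> b
  T1 -> c

Fill CYK table bottom-up:
  T[0,0] 'b' = {S,T0}  orig:{S}
  T[1,1] 'b' = {S,T0}  orig:{S}
  T[2,2] 'b' = {S,T0}  orig:{S}
  T[3,3] 'b' = {S,T0}  orig:{S}
  T[4,4] 'a' = {A}
  T[5,5] 'c' = {T1}  orig:{}
  T[0,1] 'bb' = ∅
  T[1,2] 'bb' = ∅
  T[2,3] 'bb' = ∅
  T[3,4] 'ba' = {A}
  T[4,5] 'ac' = {S}
  T[0,2] 'bbb' = ∅
  T[1,3] 'bbb' = ∅
  T[2,4] 'bba' = {A}
  T[3,5] 'bac' = {S}
  T[0,3] 'bbbb' = ∅
  T[1,4] 'bbba' = {A}
  T[2,5] 'bbac' = {S}
  T[0,4] 'bbbba' = {A}
  T[1,5] 'bbbac' = {S}
  T[0,5] 'bbbbac' = {S}

S ∈ T[0,5] ⇒ YES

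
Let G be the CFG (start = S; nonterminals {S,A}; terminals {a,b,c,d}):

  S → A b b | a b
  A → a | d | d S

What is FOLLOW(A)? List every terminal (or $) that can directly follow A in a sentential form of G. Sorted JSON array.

Compute FIRST by fixpoint:
iter 1:
  A via A→a: +{a}
  A via A→d: +{d}
  S via S→A b b: +{a,d}
  FIRST[S]={a,d}  FIRST[A]={a,d}
iter 2: (no change)
  FIRST[S]={a,d}  FIRST[A]={a,d}

Compute FOLLOW by fixpoint:
seed FOLLOW(S) with $
pass 1:
  S→A b b: FOLLOW(A) ⊇ FIRST(b) = {b}; new: +{b}
  FOLLOW[S]={$}  FOLLOW[A]={b}
pass 2:
  A→d S: FOLLOW(S) ⊇ FOLLOW(A) ⊇ {b}; new: +{b}
  FOLLOW[S]={$,b}  FOLLOW[A]={b}
pass 3: (stable)
  FOLLOW[S]={$,b}  FOLLOW[A]={b}

FOLLOW(A) = ["b"]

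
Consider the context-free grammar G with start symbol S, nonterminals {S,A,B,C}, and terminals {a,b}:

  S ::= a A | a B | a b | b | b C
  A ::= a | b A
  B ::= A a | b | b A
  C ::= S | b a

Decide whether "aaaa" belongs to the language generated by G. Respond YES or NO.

Convert to CNF:
  S -> T0 C | T1 A | T1 B | T1 T0 | b
  A -> T0 A | a
  B -> A T1 | T0 A | b
  C -> T0 C | T0 T1 | T1 A | T1 B | T1 T0 | b
  T0 -> b
  T1 -> a

CYK table (by increasing span):
  T[0,0] 'a' = {A,T1}  orig:{A}
  T[1,1] 'a' = {A,T1}  orig:{A}
  T[2,2] 'a' = {A,T1}  orig:{A}
  T[3,3] 'a' = {A,T1}  orig:{A}
  T[0,1] 'aa' = {B,C,S}
  T[1,2] 'aa' = {B,C,S}
  T[2,3] 'aa' = {B,C,S}
  T[0,2] 'aaa' = {C,S}
  T[1,3] 'aaa' = {C,S}
  T[0,3] 'aaaa' = ∅

S ∉ T[0,3] ⇒ NO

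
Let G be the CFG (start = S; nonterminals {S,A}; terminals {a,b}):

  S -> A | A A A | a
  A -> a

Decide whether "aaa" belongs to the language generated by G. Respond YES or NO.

CNF form of G:
  S -> A X0 | a
  A -> a
  X0 -> A A

Fill CYK table bottom-up:
  cell(0,0) a: {A,S}
  cell(1,1) a: {A,S}
  cell(2,2) a: {A,S}
  cell(0,1) aa: {X0}  orig:{}
  cell(1,2) aa: {X0}  orig:{}
  cell(0,2) aaa: {S}

S ∈ T[0,2] ⇒ YES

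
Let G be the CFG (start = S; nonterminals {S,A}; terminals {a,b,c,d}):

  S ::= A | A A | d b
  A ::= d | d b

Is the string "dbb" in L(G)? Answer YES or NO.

CNF form of G:
  S -> A A | T0 T1 | d
  A -> T0 T1 | d
  T0 -> d
  T1 -> b

CYK table (by increasing span):
  [0..0]={A,S,T0}  "d"  orig:{A,S}
  [1..1]={T1}  "b"  orig:{}
  [2..2]={T1}  "b"  orig:{}
  [0..1]={A,S}  "db"
  [1..2]=∅  "bb"
  [0..2]=∅  "dbb"

S ∉ T[0,2] ⇒ NO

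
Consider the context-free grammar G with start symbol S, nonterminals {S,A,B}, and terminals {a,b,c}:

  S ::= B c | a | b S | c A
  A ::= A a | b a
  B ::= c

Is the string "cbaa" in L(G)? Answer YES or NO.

CNF form of G:
  S -> B T2 | T1 S | T2 A | a
  A -> A T0 | T1 T0
  B -> c
  T0 -> a
  T1 -> b
  T2 -> c

CYK fill:
  T[0,0] 'c' = {B,T2}  orig:{B}
  T[1,1] 'b' = {T1}  orig:{}
  T[2,2] 'a' = {S,T0}  orig:{S}
  T[3,3] 'a' = {S,T0}  orig:{S}
  T[0,1] 'cb' = ∅
  T[1,2] 'ba' = {A,S}
  T[2,3] 'aa' = ∅
  T[0,2] 'cba' = {S}
  T[1,3] 'baa' = {A}
  T[0,3] 'cbaa' = {S}

S ∈ T[0,3] ⇒ YES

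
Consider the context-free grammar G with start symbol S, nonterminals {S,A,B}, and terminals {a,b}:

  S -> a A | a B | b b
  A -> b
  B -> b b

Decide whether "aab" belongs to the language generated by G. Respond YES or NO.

Convert to CNF:
  S -> T0 T0 | T1 A | T1 B
  A -> b
  B -> T0 T0
  T0 -> b
  T1 -> a

CYK fill:
  [0..0]={T1}  "a"  orig:{}
  [1..1]={T1}  "a"  orig:{}
  [2..2]={A,T0}  "b"  orig:{A}
  [0..1]=∅  "aa"
  [1..2]={S}  "ab"
  [0..2]=∅  "aab"

S ∉ T[0,2] ⇒ NO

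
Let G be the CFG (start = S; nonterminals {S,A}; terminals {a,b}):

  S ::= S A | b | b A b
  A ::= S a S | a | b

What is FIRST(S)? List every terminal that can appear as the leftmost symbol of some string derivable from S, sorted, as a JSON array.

Compute FIRST by fixpoint:
[1]
  A via A→a: +{a}
  A via A→b: +{b}
  S via S→b: +{b}
  S: {b}  A: {a,b}
[2] (no change)
  S: {b}  A: {a,b}

FIRST(S) = ["b"]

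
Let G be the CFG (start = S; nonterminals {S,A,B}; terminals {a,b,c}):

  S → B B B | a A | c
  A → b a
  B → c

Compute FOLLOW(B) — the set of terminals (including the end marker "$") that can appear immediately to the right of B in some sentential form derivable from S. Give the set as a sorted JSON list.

FIRST sets, iterate to fixpoint:
iter 1:
  A via A→b a: +{b}
  B via B→c: +{c}
  S via S→B B B: +{c}
  S via S→a A: +{a}
  FIRST[S]={a,c}  FIRST[A]={b}  FIRST[B]={c}
iter 2: (no change)
  FIRST[S]={a,c}  FIRST[A]={b}  FIRST[B]={c}

FOLLOW sets:
seed FOLLOW(S) with $
iter 1:
  S→B B B: FOLLOW(B) ⊇ FIRST(B) = {c}; new: +{c}
  S→B B B: FOLLOW(B) ⊇ FOLLOW(S) ⊇ {$}; new: +{$}
  S→a A: FOLLOW(A) ⊇ FOLLOW(S) ⊇ {$}; new: +{$}
  S: {$}  A: {$}  B: {$,c}
iter 2: — fixpoint
  S: {$}  A: {$}  B: {$,c}

FOLLOW(B) = ["$", "c"]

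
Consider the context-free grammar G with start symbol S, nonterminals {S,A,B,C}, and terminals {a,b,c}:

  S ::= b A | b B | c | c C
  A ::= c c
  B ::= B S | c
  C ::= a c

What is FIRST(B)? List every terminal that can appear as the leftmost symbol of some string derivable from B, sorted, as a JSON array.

Compute FIRST by fixpoint:
iter 1:
  A via A→c c: +{c}
  B via B→c: +{c}
  C via C→a c: +{a}
  S via S→b A: +{b}
  S via S→c: +{c}
  FIRST[S]={b,c}  FIRST[A]={c}  FIRST[B]={c}  FIRST[C]={a}
iter 2: done
  FIRST[S]={b,c}  FIRST[A]={c}  FIRST[B]={c}  FIRST[C]={a}

FIRST(B) = ["c"]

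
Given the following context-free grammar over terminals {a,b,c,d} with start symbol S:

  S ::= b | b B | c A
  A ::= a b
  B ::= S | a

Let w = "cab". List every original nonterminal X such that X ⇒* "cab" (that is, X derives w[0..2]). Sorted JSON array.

CNF form of G:
  S -> T1 B | T2 A | b
  A -> T0 T1
  B -> T1 B | T2 A | a | b
  T0 -> a
  T1 -> b
  T2 -> c

CYK table (by increasing span), restricted to cells inside w[0..2]:
  [0..0]={T2}  "c"  orig:{}
  [1..1]={B,T0}  "a"  orig:{B}
  [2..2]={B,S,T1}  "b"  orig:{B,S}
  [0..1]=∅  "ca"
  [1..2]={A}  "ab"
  [0..2]={B,S}  "cab"

Original NTs in T[0,2] deriving "cab": ["B", "S"]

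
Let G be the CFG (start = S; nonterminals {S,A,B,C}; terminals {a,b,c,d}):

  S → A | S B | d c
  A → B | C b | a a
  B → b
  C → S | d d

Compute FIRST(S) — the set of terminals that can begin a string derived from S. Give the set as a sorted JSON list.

Compute FIRST by fixpoint:
pass 1:
  A via A→a a: +{a}
  B via B→b: +{b}
  C via C→d d: +{d}
  S via S→A: +{a}
  S via S→d c: +{d}
  S: {a,d}  A: {a}  B: {b}  C: {d}
pass 2:
  A via A→B: +{b}
  A via A→C b: +{d}
  C via C→S: +{a}
  S via S→A: +{b}
  S: {a,b,d}  A: {a,b,d}  B: {b}  C: {a,d}
pass 3:
  C via C→S: +{b}
  S: {a,b,d}  A: {a,b,d}  B: {b}  C: {a,b,d}
pass 4: — fixpoint
  S: {a,b,d}  A: {a,b,d}  B: {b}  C: {a,b,d}

FIRST(S) = ["a", "b", "d"]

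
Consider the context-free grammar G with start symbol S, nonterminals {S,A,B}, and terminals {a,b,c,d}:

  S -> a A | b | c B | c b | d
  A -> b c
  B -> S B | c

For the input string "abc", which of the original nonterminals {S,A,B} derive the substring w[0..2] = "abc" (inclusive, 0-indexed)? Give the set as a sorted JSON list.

CNF form of G:
  S -> T1 B | T1 T0 | T2 A | b | d
  A -> T0 T1
  B -> S B | c
  T0 -> b
  T1 -> c
  T2 -> a

CYK table (by increasing span) — only the sub-triangle for w[0..2]:
  cell(0,0) a: {T2}  orig:{}
  cell(1,1) b: {S,T0}  orig:{S}
  cell(2,2) c: {B,T1}  orig:{B}
  cell(0,1) ab: ∅
  cell(1,2) bc: {A,B}
  cell(0,2) abc: {S}

Original NTs in T[0,2] deriving "abc": ["S"]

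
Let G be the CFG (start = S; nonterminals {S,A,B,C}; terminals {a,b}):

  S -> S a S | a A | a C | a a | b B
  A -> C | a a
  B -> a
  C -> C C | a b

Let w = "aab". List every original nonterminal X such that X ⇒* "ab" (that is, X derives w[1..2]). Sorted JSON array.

CNF form of G:
  S -> S X2 | T0 A | T0 C | T0 T0 | T1 B
  A -> C C | T0 T0 | T0 T1
  B -> a
  C -> C C | T0 T1
  T0 -> a
  T1 -> b
  X2 -> T0 S

Fill CYK table bottom-up (cells [i..j] with 1 ≤ i ≤ j ≤ 2 only):
  [1..1]={B,T0}  "a"  orig:{B}
  [2..2]={T1}  "b"  orig:{}
  [1..2]={A,C}  "ab"

Original NTs in T[1,2] deriving "ab": ["A", "C"]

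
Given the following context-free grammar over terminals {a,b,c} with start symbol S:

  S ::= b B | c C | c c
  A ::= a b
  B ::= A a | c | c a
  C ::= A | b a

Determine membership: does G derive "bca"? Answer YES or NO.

Convert to CNF:
  S -> T1 B | T2 C | T2 T2
  A -> T0 T1
  B -> A T0 | T2 T0 | c
  C -> T0 T1 | T1 T0
  T0 -> a
  T1 -> b
  T2 -> c

Fill CYK table bottom-up:
  [0..0]={T1}  "b"  orig:{}
  [1..1]={B,T2}  "c"  orig:{B}
  [2..2]={T0}  "a"  orig:{}
  [0..1]={S}  "bc"
  [1..2]={B}  "ca"
  [0..2]={S}  "bca"

S ∈ T[0,2] ⇒ YES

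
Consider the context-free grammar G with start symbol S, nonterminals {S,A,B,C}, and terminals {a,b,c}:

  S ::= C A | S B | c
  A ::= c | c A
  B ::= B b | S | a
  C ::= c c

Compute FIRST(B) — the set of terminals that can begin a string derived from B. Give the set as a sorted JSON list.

Compute FIRST by fixpoint:
round 1:
  A via A→c: +{c}
  B via B→a: +{a}
  C via C→c c: +{c}
  S via S→C A: +{c}
  FIRST(S)={c}  FIRST(A)={c}  FIRST(B)={a}  FIRST(C)={c}
round 2:
  B via B→S: +{c}
  FIRST(S)={c}  FIRST(A)={c}  FIRST(B)={a,c}  FIRST(C)={c}
round 3: (no change)
  FIRST(S)={c}  FIRST(A)={c}  FIRST(B)={a,c}  FIRST(C)={c}

FIRST(B) = ["a", "c"]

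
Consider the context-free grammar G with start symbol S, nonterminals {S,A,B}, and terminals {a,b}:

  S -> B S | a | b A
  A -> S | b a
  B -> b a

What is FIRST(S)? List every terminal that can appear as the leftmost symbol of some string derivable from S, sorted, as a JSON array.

FIRST iteration:
iter 1:
  A via A→b a: +{b}
  B via B→b a: +{b}
  S via S→B S: +{b}
  S via S→a: +{a}
  FIRST(S)={a,b}  FIRST(A)={b}  FIRST(B)={b}
iter 2:
  A via A→S: +{a}
  FIRST(S)={a,b}  FIRST(A)={a,b}  FIRST(B)={b}
iter 3: (no change)
  FIRST(S)={a,b}  FIRST(A)={a,b}  FIRST(B)={b}

FIRST(S) = ["a", "b"]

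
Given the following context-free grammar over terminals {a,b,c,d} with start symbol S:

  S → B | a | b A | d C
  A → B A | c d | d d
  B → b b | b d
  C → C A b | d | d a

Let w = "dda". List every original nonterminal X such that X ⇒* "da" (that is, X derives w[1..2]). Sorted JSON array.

Convert to CNF:
  S -> T1 C | T2 A | T2 T1 | T2 T2 | a
  A -> B A | T0 T1 | T1 T1
  B -> T2 T1 | T2 T2
  C -> C X4 | T1 T3 | d
  T0 -> c
  T1 -> d
  T2 -> b
  T3 -> a
  X4 -> A T2

Fill CYK table bottom-up, restricted to cells inside w[1..2]:
  [1..1]={C,T1}  "d"  orig:{C}
  [2..2]={S,T3}  "a"  orig:{S}
  [1..2]={C}  "da"

Original NTs in T[1,2] deriving "da": ["C"]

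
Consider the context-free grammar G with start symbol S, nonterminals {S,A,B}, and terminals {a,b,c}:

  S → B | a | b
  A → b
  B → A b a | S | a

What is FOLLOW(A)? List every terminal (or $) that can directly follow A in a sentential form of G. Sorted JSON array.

FIRST iteration:
round 1:
  A via A→b: +{b}
  B via B→A b a: +{b}
  B via B→a: +{a}
  S via S→B: +{a,b}
  FIRST[S]={a,b}  FIRST[A]={b}  FIRST[B]={a,b}
round 2: — fixpoint
  FIRST[S]={a,b}  FIRST[A]={b}  FIRST[B]={a,b}

FOLLOW iteration:
FOLLOW(S) := {$}
pass 1:
  B→A b a: FOLLOW(A) ⊇ FIRST(b) = {b}; new: +{b}
  S→B: FOLLOW(B) ⊇ FOLLOW(S) ⊇ {$}; new: +{$}
  S: {$}  A: {b}  B: {$}
pass 2: done
  S: {$}  A: {b}  B: {$}

FOLLOW(A) = ["b"]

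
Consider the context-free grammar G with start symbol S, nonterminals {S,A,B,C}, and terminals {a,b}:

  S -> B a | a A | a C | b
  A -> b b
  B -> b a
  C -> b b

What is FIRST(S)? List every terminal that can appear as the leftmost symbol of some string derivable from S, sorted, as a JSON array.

FIRST iteration:
iter 1:
  A via A→b b: +{b}
  B via B→b a: +{b}
  C via C→b b: +{b}
  S via S→B a: +{b}
  S via S→a A: +{a}
  FIRST(S)={a,b}  FIRST(A)={b}  FIRST(B)={b}  FIRST(C)={b}
iter 2: — fixpoint
  FIRST(S)={a,b}  FIRST(A)={b}  FIRST(B)={b}  FIRST(C)={b}

FIRST(S) = ["a", "b"]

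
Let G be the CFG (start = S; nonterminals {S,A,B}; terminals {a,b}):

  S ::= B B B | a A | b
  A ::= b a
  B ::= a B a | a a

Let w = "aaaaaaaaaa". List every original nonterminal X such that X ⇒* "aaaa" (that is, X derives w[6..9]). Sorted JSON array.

Convert to CNF:
  S -> B X3 | T1 A | b
  A -> T0 T1
  B -> T1 T1 | T1 X2
  T0 -> b
  T1 -> a
  X2 -> B T1
  X3 -> B B

CYK fill — only the sub-triangle for w[6..9]:
  [6..6]={T1}  "a"  orig:{}
  [7..7]={T1}  "a"  orig:{}
  [8..8]={T1}  "a"  orig:{}
  [9..9]={T1}  "a"  orig:{}
  [6..7]={B}  "aa"
  [7..8]={B}  "aa"
  [8..9]={B}  "aa"
  [6..8]={X2}  "aaa"  orig:{}
  [7..9]={X2}  "aaa"  orig:{}
  [6..9]={B,X3}  "aaaa"  orig:{B}

Original NTs in T[6,9] deriving "aaaa": ["B"]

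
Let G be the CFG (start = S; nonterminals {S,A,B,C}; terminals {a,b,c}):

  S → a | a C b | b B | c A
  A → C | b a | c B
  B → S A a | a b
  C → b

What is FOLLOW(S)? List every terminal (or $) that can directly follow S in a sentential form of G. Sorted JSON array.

Compute FIRST by fixpoint:
iter 1:
  A via A→b a: +{b}
  A via A→c B: +{c}
  B via B→a b: +{a}
  C via C→b: +{b}
  S via S→a: +{a}
  S via S→b B: +{b}
  S via S→c A: +{c}
  FIRST[S]={a,b,c}  FIRST[A]={b,c}  FIRST[B]={a}  FIRST[C]={b}
iter 2:
  B via B→S A a: +{b,c}
  FIRST[S]={a,b,c}  FIRST[A]={b,c}  FIRST[B]={a,b,c}  FIRST[C]={b}
iter 3: (stable)
  FIRST[S]={a,b,c}  FIRST[A]={b,c}  FIRST[B]={a,b,c}  FIRST[C]={b}

FOLLOW sets:
FOLLOW(S) := {$}
iter 1:
  B→S A a: FOLLOW(S) ⊇ FIRST(A) = {b,c}; new: +{b,c}
  B→S A a: FOLLOW(A) ⊇ FIRST(a) = {a}; new: +{a}
  S→a C b: FOLLOW(C) ⊇ FIRST(b) = {b}; new: +{b}
  S→b B: FOLLOW(B) ⊇ FOLLOW(S) ⊇ {$,b,c}; new: +{$,b,c}
  S→c A: FOLLOW(A) ⊇ FOLLOW(S) ⊇ {$,b,c}; new: +{$,b,c}
  FOLLOW[S]={$,b,c}  FOLLOW[A]={$,a,b,c}  FOLLOW[B]={$,b,c}  FOLLOW[C]={b}
iter 2:
  A→C: FOLLOW(C) ⊇ FOLLOW(A) ⊇ {$,a,b,c}; new: +{$,a,c}
  A→c B: FOLLOW(B) ⊇ FOLLOW(A) ⊇ {$,a,b,c}; new: +{a}
  FOLLOW[S]={$,b,c}  FOLLOW[A]={$,a,b,c}  FOLLOW[B]={$,a,b,c}  FOLLOW[C]={$,a,b,c}
iter 3: done
  FOLLOW[S]={$,b,c}  FOLLOW[A]={$,a,b,c}  FOLLOW[B]={$,a,b,c}  FOLLOW[C]={$,a,b,c}

FOLLOW(S) = ["$", "b", "c"]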